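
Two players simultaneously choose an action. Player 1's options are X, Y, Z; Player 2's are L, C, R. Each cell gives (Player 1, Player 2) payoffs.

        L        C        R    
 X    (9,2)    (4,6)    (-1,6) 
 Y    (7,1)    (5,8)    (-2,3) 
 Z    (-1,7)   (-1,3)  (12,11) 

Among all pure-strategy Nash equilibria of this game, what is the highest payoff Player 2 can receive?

11

(Y, C) is a pure NE (Player 1: 5 ≥ 4; Player 2: 8 ≥ 3). Player 2 gets 8.
(Z, R) is a pure NE (Player 1: 12 ≥ -1; Player 2: 11 ≥ 7). Player 2 gets 11.
Every other cell has a profitable deviation for at least one player. Highest of {8, 11} is 11.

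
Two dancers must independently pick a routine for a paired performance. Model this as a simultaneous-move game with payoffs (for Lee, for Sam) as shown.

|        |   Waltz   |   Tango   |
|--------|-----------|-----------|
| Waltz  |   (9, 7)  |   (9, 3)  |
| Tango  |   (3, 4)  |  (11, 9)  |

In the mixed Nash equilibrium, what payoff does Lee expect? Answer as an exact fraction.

9

Sam mixes with probability q on Waltz, chosen so Lee is indifferent: 9q + 9(1−q) = 3q + 11(1−q) gives q = 1/4.
Lee's expected payoff (from either row, since indifferent) is 9·1/4 + 9·3/4 = 9.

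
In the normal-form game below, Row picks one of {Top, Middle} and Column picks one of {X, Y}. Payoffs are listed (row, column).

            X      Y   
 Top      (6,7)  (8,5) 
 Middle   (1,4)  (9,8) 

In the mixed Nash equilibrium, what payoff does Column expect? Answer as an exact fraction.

6

Row mixes with probability p on Top, chosen so Column is indifferent: 7p + 4(1−p) = 5p + 8(1−p) gives p = 2/3.
Column's expected payoff is 7·2/3 + 4·1/3 = 6.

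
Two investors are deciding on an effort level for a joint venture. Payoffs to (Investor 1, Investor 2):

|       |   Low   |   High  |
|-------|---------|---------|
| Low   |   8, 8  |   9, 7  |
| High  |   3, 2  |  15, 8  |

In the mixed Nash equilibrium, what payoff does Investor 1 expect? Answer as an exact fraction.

Investor 2 mixes with probability q on Low, chosen so Investor 1 is indifferent: 8q + 9(1−q) = 3q + 15(1−q) gives q = 6/11.
Investor 1's expected payoff (from either row, since indifferent) is 8·6/11 + 9·5/11 = 93/11.

93/11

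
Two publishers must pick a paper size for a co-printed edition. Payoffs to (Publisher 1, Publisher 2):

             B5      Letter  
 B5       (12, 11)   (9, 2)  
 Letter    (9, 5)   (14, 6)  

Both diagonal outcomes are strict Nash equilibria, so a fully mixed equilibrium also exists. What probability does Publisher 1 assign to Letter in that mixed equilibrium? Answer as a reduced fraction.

Publisher 1's mix p on B5 must make Publisher 2 indifferent between B5 and Letter.
Publisher 2's payoff from B5: 11p + 5(1−p). From Letter: 2p + 6(1−p).
Set equal: 9p = 1(1−p) → p = 1/10.
Probability on Letter is 1 − 1/10 = 9/10.

9/10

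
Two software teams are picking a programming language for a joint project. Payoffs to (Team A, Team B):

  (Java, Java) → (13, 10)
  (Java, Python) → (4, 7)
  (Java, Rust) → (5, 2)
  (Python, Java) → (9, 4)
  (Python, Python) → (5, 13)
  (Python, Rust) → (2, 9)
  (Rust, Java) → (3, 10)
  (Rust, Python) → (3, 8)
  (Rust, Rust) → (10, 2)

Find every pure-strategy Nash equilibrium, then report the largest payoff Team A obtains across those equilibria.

Both Java is a pure NE (Team A: 13 ≥ 9; Team B: 10 ≥ 7). Team A gets 13.
Both Python is a pure NE (Team A: 5 ≥ 4; Team B: 13 ≥ 9). Team A gets 5.
Every other cell has a profitable deviation for at least one player. Highest of {13, 5} is 13.

13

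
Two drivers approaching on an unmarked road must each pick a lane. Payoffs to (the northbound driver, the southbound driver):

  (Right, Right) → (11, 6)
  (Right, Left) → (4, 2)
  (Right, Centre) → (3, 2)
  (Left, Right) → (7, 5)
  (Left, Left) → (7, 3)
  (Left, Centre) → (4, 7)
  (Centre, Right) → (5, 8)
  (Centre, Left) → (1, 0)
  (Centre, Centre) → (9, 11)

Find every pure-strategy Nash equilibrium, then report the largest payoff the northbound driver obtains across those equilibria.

11

Both Right is a pure NE (the northbound driver: 11 ≥ 7; the southbound driver: 6 ≥ 2). The northbound driver gets 11.
Both Centre is a pure NE (the northbound driver: 9 ≥ 4; the southbound driver: 11 ≥ 8). The northbound driver gets 9.
Every other cell has a profitable deviation for at least one player. Highest of {11, 9} is 11.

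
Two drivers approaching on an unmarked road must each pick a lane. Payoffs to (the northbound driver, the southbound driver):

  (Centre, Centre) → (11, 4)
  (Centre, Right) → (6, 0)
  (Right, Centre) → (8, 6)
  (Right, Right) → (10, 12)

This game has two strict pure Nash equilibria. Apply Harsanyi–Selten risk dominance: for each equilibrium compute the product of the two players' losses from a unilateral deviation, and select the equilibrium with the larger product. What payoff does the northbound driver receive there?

At both Centre: the northbound driver loses 11 − 8 = 3 by deviating; the southbound driver loses 4 − 0 = 4. Product = 3·4 = 12.
At both Right: the northbound driver loses 10 − 6 = 4 by deviating; the southbound driver loses 12 − 6 = 6. Product = 4·6 = 24.
24 > 12, so both Right is risk-dominant. The northbound driver's payoff there is 10.

10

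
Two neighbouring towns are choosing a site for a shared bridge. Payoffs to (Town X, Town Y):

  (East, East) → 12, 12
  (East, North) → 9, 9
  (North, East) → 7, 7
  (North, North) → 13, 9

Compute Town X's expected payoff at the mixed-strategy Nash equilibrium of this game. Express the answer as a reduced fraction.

Town Y mixes with probability q on East, chosen so Town X is indifferent: 12q + 9(1−q) = 7q + 13(1−q) gives q = 4/9.
Town X's expected payoff (from either row, since indifferent) is 12·4/9 + 9·5/9 = 31/3.

31/3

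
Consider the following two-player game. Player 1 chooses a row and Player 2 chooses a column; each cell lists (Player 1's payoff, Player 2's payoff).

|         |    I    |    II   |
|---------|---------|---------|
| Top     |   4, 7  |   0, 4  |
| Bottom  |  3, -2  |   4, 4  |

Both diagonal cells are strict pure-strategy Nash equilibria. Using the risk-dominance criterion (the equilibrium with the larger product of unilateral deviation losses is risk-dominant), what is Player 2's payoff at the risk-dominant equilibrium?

At (Top, I): Player 1 loses 4 − 3 = 1 by deviating; Player 2 loses 7 − 4 = 3. Product = 1·3 = 3.
At (Bottom, II): Player 1 loses 4 − 0 = 4 by deviating; Player 2 loses 4 − (-2) = 6. Product = 4·6 = 24.
24 > 3, so (Bottom, II) is risk-dominant. Player 2's payoff there is 4.

4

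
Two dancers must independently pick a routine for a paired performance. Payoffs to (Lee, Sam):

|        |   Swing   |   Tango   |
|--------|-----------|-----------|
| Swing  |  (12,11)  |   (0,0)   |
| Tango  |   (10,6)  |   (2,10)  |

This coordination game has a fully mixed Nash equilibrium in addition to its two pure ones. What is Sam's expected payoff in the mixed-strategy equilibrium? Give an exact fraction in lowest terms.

Lee mixes with probability p on Swing, chosen so Sam is indifferent: 11p + 6(1−p) = 0p + 10(1−p) gives p = 4/15.
Sam's expected payoff is 11·4/15 + 6·11/15 = 22/3.

22/3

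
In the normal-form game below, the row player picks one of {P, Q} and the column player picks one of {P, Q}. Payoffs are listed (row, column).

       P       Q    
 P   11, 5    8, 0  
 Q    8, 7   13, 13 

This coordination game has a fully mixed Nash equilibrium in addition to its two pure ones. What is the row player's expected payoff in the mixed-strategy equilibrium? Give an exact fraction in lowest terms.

79/8

The column player mixes with probability q on P, chosen so the row player is indifferent: 11q + 8(1−q) = 8q + 13(1−q) gives q = 5/8.
The row player's expected payoff (from either row, since indifferent) is 11·5/8 + 8·3/8 = 79/8.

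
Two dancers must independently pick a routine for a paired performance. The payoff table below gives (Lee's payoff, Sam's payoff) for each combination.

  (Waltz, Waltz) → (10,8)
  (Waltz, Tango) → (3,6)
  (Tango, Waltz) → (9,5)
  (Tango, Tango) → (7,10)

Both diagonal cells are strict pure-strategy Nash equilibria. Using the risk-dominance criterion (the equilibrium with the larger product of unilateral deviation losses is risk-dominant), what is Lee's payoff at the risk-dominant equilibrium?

7

At both Waltz: Lee loses 10 − 9 = 1 by deviating; Sam loses 8 − 6 = 2. Product = 1·2 = 2.
At both Tango: Lee loses 7 − 3 = 4 by deviating; Sam loses 10 − 5 = 5. Product = 4·5 = 20.
20 > 2, so both Tango is risk-dominant. Lee's payoff there is 7.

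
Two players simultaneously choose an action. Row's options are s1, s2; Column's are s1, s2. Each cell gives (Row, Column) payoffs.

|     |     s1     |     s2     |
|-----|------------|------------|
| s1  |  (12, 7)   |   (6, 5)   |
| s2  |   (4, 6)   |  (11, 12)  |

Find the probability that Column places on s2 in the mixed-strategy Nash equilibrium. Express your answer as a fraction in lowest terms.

8/13

Column's mix q on s1 must make Row indifferent between s1 and s2.
Row's payoff from s1: 12q + 6(1−q). From s2: 4q + 11(1−q).
Set equal: 8q = 5(1−q) → q = 5/13.
Probability on s2 is 1 − 5/13 = 8/13.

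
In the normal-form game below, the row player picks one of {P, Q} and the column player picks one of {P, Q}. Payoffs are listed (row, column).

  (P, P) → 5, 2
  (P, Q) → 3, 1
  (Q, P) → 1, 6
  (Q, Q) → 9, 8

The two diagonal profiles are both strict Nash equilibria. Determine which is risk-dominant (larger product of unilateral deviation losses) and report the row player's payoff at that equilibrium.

9

At both P: the row player loses 5 − 1 = 4 by deviating; the column player loses 2 − 1 = 1. Product = 4·1 = 4.
At both Q: the row player loses 9 − 3 = 6 by deviating; the column player loses 8 − 6 = 2. Product = 6·2 = 12.
12 > 4, so both Q is risk-dominant. The row player's payoff there is 9.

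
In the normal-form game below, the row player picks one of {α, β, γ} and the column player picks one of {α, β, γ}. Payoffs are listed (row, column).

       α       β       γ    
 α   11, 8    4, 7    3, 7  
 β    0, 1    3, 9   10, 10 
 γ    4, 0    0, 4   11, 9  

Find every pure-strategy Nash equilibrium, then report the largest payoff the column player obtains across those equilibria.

Both α is a pure NE (the row player: 11 ≥ 4; the column player: 8 ≥ 7). The column player gets 8.
Both γ is a pure NE (the row player: 11 ≥ 10; the column player: 9 ≥ 4). The column player gets 9.
Every other cell has a profitable deviation for at least one player. Highest of {8, 9} is 9.

9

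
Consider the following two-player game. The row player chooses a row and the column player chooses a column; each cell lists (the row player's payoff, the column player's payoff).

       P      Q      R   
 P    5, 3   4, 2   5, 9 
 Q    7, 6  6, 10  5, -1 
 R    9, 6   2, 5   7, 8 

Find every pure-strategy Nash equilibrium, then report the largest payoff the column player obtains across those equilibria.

Both Q is a pure NE (the row player: 6 ≥ 4; the column player: 10 ≥ 6). The column player gets 10.
Both R is a pure NE (the row player: 7 ≥ 5; the column player: 8 ≥ 6). The column player gets 8.
Every other cell has a profitable deviation for at least one player. Highest of {10, 8} is 10.

10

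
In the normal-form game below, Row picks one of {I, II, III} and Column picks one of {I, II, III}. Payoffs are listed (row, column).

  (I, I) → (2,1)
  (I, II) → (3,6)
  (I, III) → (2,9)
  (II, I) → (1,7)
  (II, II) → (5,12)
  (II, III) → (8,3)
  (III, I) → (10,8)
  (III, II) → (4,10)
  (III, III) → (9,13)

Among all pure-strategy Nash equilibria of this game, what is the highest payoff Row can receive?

Both II is a pure NE (Row: 5 ≥ 4; Column: 12 ≥ 7). Row gets 5.
Both III is a pure NE (Row: 9 ≥ 8; Column: 13 ≥ 10). Row gets 9.
Every other cell has a profitable deviation for at least one player. Highest of {5, 9} is 9.

9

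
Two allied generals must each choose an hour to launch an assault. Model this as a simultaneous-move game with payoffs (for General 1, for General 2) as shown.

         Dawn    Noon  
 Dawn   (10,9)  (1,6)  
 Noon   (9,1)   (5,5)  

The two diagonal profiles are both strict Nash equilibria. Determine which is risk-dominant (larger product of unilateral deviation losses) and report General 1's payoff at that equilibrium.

At both Dawn: General 1 loses 10 − 9 = 1 by deviating; General 2 loses 9 − 6 = 3. Product = 1·3 = 3.
At both Noon: General 1 loses 5 − 1 = 4 by deviating; General 2 loses 5 − 1 = 4. Product = 4·4 = 16.
16 > 3, so both Noon is risk-dominant. General 1's payoff there is 5.

5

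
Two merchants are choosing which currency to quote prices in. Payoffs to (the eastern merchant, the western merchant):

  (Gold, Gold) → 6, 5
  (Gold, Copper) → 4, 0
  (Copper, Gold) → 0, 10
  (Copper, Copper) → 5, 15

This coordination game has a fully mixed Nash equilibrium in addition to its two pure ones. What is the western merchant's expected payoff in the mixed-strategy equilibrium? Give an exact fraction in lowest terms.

The eastern merchant mixes with probability p on Gold, chosen so the western merchant is indifferent: 5p + 10(1−p) = 0p + 15(1−p) gives p = 1/2.
The western merchant's expected payoff is 5·1/2 + 10·1/2 = 15/2.

15/2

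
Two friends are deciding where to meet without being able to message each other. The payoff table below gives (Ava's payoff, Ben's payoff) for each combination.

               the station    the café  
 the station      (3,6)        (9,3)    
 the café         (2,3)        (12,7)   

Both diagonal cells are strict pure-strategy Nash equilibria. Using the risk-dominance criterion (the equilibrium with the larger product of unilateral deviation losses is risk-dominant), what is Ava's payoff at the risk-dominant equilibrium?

At both the station: Ava loses 3 − 2 = 1 by deviating; Ben loses 6 − 3 = 3. Product = 1·3 = 3.
At both the café: Ava loses 12 − 9 = 3 by deviating; Ben loses 7 − 3 = 4. Product = 3·4 = 12.
12 > 3, so both the café is risk-dominant. Ava's payoff there is 12.

12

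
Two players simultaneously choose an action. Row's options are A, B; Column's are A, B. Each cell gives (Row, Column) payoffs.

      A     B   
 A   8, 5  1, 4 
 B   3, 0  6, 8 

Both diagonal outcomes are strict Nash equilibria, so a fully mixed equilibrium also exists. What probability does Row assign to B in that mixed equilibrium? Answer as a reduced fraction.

1/9

Row's mix p on A must make Column indifferent between A and B.
Column's payoff from A: 5p + 0(1−p). From B: 4p + 8(1−p).
Set equal: 1p = 8(1−p) → p = 8/9.
Probability on B is 1 − 8/9 = 1/9.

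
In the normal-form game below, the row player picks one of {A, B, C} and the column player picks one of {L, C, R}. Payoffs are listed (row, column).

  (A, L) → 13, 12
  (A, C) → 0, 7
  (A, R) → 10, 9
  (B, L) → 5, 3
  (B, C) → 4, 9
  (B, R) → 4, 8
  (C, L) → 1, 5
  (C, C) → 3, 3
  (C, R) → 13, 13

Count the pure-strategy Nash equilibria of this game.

(A, L): the row player gets 13 (best alternative 5); the column player gets 12 (best alternative 9). Neither deviates — NE.
(B, C): the row player gets 4 (best alternative 3); the column player gets 9 (best alternative 8). Neither deviates — NE.
(C, R): the row player gets 13 (best alternative 10); the column player gets 13 (best alternative 5). Neither deviates — NE.
(C, C) is not a NE: the row player would switch to B (4 > 3).
No other cell survives both best-response checks, so there are 3 pure NE.

3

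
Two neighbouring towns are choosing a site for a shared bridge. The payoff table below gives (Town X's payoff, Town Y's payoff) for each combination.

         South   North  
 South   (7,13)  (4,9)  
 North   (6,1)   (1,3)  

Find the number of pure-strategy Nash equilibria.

1

Both South: Town X gets 7 (best alternative 6); Town Y gets 13 (best alternative 9). Neither deviates — NE.
Both North is not a NE: Town X would switch to South (4 > 1).
No other cell survives both best-response checks, so there is 1 pure NE.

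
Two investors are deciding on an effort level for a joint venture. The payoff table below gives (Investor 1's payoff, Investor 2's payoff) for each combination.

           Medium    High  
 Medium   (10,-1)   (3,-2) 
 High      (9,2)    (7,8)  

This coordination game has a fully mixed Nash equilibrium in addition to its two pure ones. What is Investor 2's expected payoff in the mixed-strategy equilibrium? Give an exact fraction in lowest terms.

Investor 1 mixes with probability p on Medium, chosen so Investor 2 is indifferent: (-1)p + 2(1−p) = (-2)p + 8(1−p) gives p = 6/7.
Investor 2's expected payoff is (-1)·6/7 + 2·1/7 = -4/7.

-4/7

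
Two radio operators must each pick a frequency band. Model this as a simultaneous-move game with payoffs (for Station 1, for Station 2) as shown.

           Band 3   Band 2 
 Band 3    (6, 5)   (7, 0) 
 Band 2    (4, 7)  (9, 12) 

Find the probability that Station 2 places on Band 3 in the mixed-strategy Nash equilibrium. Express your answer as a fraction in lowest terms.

Station 2's mix q on Band 3 must make Station 1 indifferent between Band 3 and Band 2.
Station 1's payoff from Band 3: 6q + 7(1−q). From Band 2: 4q + 9(1−q).
Set equal: 2q = 2(1−q) → q = 2/4 = 1/2.

1/2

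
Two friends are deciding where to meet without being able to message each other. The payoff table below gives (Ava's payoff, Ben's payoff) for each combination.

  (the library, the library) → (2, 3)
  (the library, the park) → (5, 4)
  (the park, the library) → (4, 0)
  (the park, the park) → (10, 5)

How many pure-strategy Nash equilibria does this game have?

Both the park: Ava gets 10 (best alternative 5); Ben gets 5 (best alternative 0). Neither deviates — NE.
Both the library is not a NE: Ava would switch to the park (4 > 2).
No other cell survives both best-response checks, so there is 1 pure NE.

1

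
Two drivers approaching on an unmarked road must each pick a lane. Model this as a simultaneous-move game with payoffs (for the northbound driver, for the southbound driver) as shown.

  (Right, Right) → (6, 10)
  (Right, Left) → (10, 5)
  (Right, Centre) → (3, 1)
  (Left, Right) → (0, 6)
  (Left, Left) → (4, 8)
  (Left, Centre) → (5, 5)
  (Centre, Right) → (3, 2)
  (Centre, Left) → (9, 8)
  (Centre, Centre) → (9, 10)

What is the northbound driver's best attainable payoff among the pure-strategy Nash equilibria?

Both Right is a pure NE (the northbound driver: 6 ≥ 3; the southbound driver: 10 ≥ 5). The northbound driver gets 6.
Both Centre is a pure NE (the northbound driver: 9 ≥ 5; the southbound driver: 10 ≥ 8). The northbound driver gets 9.
Every other cell has a profitable deviation for at least one player. Highest of {6, 9} is 9.

9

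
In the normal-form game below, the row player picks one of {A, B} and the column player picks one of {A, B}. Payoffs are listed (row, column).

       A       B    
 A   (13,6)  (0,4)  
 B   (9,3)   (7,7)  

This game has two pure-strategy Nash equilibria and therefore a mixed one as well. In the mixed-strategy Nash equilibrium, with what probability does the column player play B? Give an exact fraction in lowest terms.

4/11

The column player's mix q on A must make the row player indifferent between A and B.
The row player's payoff from A: 13q + 0(1−q). From B: 9q + 7(1−q).
Set equal: 4q = 7(1−q) → q = 7/11.
Probability on B is 1 − 7/11 = 4/11.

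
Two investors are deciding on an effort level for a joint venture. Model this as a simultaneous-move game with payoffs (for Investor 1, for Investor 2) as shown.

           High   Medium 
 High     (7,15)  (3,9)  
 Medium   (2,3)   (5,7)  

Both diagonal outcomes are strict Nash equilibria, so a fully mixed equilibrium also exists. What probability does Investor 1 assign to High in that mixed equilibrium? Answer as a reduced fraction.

2/5

Investor 1's mix p on High must make Investor 2 indifferent between High and Medium.
Investor 2's payoff from High: 15p + 3(1−p). From Medium: 9p + 7(1−p).
Set equal: 6p = 4(1−p) → p = 4/10 = 2/5.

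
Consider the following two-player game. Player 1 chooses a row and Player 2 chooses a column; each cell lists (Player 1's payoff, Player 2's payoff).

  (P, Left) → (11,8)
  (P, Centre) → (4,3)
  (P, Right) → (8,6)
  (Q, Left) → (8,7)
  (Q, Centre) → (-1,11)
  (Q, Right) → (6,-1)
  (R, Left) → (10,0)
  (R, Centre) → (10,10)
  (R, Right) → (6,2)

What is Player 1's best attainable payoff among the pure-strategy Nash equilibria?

11

(P, Left) is a pure NE (Player 1: 11 ≥ 10; Player 2: 8 ≥ 6). Player 1 gets 11.
(R, Centre) is a pure NE (Player 1: 10 ≥ 4; Player 2: 10 ≥ 2). Player 1 gets 10.
Every other cell has a profitable deviation for at least one player. Highest of {11, 10} is 11.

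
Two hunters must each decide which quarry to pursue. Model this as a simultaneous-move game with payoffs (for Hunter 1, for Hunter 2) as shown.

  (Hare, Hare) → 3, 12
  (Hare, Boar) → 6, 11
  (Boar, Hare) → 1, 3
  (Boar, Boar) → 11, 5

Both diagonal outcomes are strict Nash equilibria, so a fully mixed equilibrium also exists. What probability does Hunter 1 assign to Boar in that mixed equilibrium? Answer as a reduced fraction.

Hunter 1's mix p on Hare must make Hunter 2 indifferent between Hare and Boar.
Hunter 2's payoff from Hare: 12p + 3(1−p). From Boar: 11p + 5(1−p).
Set equal: 1p = 2(1−p) → p = 2/3.
Probability on Boar is 1 − 2/3 = 1/3.

1/3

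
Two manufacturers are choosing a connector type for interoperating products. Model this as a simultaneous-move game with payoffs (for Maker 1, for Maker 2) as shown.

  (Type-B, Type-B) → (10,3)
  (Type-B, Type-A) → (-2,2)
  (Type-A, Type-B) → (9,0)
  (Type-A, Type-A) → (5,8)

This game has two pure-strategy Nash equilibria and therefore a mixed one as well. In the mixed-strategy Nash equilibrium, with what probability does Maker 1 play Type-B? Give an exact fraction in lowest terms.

8/9

Maker 1's mix p on Type-B must make Maker 2 indifferent between Type-B and Type-A.
Maker 2's payoff from Type-B: 3p + 0(1−p). From Type-A: 2p + 8(1−p).
Set equal: 1p = 8(1−p) → p = 8/9.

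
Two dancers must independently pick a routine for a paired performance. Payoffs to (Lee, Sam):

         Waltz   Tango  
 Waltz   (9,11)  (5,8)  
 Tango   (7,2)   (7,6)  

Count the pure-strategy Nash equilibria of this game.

Both Waltz: Lee gets 9 (best alternative 7); Sam gets 11 (best alternative 8). Neither deviates — NE.
Both Tango: Lee gets 7 (best alternative 5); Sam gets 6 (best alternative 2). Neither deviates — NE.
(Waltz, Tango) is not a NE: Lee would switch to Tango (7 > 5).
No other cell survives both best-response checks, so there are 2 pure NE.

2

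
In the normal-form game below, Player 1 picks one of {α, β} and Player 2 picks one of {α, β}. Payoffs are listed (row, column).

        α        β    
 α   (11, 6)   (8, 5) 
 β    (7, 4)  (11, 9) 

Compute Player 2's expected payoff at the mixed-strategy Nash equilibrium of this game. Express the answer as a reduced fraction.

17/3

Player 1 mixes with probability p on α, chosen so Player 2 is indifferent: 6p + 4(1−p) = 5p + 9(1−p) gives p = 5/6.
Player 2's expected payoff is 6·5/6 + 4·1/6 = 17/3.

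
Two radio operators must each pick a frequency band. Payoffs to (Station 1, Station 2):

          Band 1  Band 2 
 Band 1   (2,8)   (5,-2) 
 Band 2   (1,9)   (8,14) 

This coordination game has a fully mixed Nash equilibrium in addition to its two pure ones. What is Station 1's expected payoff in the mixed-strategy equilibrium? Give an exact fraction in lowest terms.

11/4

Station 2 mixes with probability q on Band 1, chosen so Station 1 is indifferent: 2q + 5(1−q) = 1q + 8(1−q) gives q = 3/4.
Station 1's expected payoff (from either row, since indifferent) is 2·3/4 + 5·1/4 = 11/4.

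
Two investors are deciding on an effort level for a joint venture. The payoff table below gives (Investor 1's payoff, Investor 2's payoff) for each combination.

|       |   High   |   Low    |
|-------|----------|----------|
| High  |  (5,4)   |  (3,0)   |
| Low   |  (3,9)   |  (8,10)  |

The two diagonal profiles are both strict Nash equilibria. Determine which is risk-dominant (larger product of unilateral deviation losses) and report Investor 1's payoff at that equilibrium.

5

At both High: Investor 1 loses 5 − 3 = 2 by deviating; Investor 2 loses 4 − 0 = 4. Product = 2·4 = 8.
At both Low: Investor 1 loses 8 − 3 = 5 by deviating; Investor 2 loses 10 − 9 = 1. Product = 5·1 = 5.
8 > 5, so both High is risk-dominant. Investor 1's payoff there is 5.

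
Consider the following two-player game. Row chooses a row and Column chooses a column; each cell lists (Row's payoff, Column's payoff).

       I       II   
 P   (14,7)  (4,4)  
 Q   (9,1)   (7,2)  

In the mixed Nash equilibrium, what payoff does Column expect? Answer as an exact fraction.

5/2

Row mixes with probability p on P, chosen so Column is indifferent: 7p + 1(1−p) = 4p + 2(1−p) gives p = 1/4.
Column's expected payoff is 7·1/4 + 1·3/4 = 5/2.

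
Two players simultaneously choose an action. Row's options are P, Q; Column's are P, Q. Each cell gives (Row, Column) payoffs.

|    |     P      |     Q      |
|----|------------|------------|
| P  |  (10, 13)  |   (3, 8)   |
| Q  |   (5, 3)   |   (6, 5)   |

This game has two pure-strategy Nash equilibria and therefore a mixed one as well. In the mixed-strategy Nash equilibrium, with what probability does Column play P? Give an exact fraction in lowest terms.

3/8

Column's mix q on P must make Row indifferent between P and Q.
Row's payoff from P: 10q + 3(1−q). From Q: 5q + 6(1−q).
Set equal: 5q = 3(1−q) → q = 3/8.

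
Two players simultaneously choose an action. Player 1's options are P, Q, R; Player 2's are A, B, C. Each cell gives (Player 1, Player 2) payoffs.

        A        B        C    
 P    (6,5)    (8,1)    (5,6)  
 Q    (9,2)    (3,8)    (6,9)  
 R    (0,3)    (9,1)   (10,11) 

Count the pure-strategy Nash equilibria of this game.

1

(R, C): Player 1 gets 10 (best alternative 6); Player 2 gets 11 (best alternative 3). Neither deviates — NE.
(P, A) is not a NE: Player 1 would switch to Q (9 > 6).
No other cell survives both best-response checks, so there is 1 pure NE.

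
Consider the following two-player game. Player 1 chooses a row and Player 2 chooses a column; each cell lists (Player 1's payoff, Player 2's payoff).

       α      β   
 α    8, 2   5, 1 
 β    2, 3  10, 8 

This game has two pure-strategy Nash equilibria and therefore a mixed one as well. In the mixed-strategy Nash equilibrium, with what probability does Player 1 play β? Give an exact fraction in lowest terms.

Player 1's mix p on α must make Player 2 indifferent between α and β.
Player 2's payoff from α: 2p + 3(1−p). From β: 1p + 8(1−p).
Set equal: 1p = 5(1−p) → p = 5/6.
Probability on β is 1 − 5/6 = 1/6.

1/6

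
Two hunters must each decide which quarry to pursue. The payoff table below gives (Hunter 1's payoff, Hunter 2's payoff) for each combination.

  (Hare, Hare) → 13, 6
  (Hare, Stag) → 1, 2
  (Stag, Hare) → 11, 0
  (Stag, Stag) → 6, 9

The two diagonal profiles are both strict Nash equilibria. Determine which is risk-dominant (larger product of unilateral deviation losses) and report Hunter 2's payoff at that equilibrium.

9

At both Hare: Hunter 1 loses 13 − 11 = 2 by deviating; Hunter 2 loses 6 − 2 = 4. Product = 2·4 = 8.
At both Stag: Hunter 1 loses 6 − 1 = 5 by deviating; Hunter 2 loses 9 − 0 = 9. Product = 5·9 = 45.
45 > 8, so both Stag is risk-dominant. Hunter 2's payoff there is 9.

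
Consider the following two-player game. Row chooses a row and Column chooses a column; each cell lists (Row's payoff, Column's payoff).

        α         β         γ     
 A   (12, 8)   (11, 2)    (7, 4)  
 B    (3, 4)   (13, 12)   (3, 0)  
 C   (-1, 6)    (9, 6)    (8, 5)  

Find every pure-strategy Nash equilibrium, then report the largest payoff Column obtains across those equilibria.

(A, α) is a pure NE (Row: 12 ≥ 3; Column: 8 ≥ 4). Column gets 8.
(B, β) is a pure NE (Row: 13 ≥ 11; Column: 12 ≥ 4). Column gets 12.
Every other cell has a profitable deviation for at least one player. Highest of {8, 12} is 12.

12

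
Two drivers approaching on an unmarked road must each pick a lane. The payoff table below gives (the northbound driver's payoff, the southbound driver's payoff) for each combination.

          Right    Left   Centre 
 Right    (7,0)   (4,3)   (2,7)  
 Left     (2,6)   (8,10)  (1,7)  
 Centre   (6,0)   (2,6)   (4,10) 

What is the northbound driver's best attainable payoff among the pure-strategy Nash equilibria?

Both Left is a pure NE (the northbound driver: 8 ≥ 4; the southbound driver: 10 ≥ 7). The northbound driver gets 8.
Both Centre is a pure NE (the northbound driver: 4 ≥ 2; the southbound driver: 10 ≥ 6). The northbound driver gets 4.
Every other cell has a profitable deviation for at least one player. Highest of {8, 4} is 8.

8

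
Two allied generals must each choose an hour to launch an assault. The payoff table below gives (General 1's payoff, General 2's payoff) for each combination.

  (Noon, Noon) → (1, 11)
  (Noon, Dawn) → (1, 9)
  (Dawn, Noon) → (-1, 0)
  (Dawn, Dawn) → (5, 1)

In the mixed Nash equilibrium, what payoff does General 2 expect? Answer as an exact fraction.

11/3

General 1 mixes with probability p on Noon, chosen so General 2 is indifferent: 11p + 0(1−p) = 9p + 1(1−p) gives p = 1/3.
General 2's expected payoff is 11·1/3 + 0·2/3 = 11/3.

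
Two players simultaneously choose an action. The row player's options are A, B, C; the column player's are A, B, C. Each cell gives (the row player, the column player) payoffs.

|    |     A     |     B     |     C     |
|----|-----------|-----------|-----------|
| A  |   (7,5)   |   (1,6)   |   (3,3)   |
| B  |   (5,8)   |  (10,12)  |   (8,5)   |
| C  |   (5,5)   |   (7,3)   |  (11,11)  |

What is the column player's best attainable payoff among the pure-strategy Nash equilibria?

Both B is a pure NE (the row player: 10 ≥ 7; the column player: 12 ≥ 8). The column player gets 12.
Both C is a pure NE (the row player: 11 ≥ 8; the column player: 11 ≥ 5). The column player gets 11.
Every other cell has a profitable deviation for at least one player. Highest of {12, 11} is 12.

12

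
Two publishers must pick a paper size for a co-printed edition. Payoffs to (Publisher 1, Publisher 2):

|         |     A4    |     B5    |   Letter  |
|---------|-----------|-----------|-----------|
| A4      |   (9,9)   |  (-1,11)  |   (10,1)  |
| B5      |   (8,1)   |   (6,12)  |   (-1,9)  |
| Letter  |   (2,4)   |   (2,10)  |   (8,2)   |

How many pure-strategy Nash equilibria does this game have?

Both B5: Publisher 1 gets 6 (best alternative 2); Publisher 2 gets 12 (best alternative 9). Neither deviates — NE.
Both Letter is not a NE: Publisher 1 would switch to A4 (10 > 8).
No other cell survives both best-response checks, so there is 1 pure NE.

1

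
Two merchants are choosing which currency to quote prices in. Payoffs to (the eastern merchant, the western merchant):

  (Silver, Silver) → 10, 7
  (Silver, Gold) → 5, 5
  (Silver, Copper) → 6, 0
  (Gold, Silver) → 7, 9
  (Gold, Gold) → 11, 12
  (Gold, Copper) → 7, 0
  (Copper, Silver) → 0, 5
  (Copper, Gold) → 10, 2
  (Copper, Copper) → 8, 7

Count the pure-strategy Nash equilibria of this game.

Both Silver: the eastern merchant gets 10 (best alternative 7); the western merchant gets 7 (best alternative 5). Neither deviates — NE.
Both Gold: the eastern merchant gets 11 (best alternative 10); the western merchant gets 12 (best alternative 9). Neither deviates — NE.
Both Copper: the eastern merchant gets 8 (best alternative 7); the western merchant gets 7 (best alternative 5). Neither deviates — NE.
(Copper, Silver) is not a NE: the eastern merchant would switch to Silver (10 > 0).
No other cell survives both best-response checks, so there are 3 pure NE.

3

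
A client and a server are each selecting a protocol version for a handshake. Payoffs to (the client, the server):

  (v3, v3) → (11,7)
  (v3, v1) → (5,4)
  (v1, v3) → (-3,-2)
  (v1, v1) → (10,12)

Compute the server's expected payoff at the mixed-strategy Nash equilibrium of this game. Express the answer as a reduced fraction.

92/17

The client mixes with probability p on v3, chosen so the server is indifferent: 7p + (-2)(1−p) = 4p + 12(1−p) gives p = 14/17.
The server's expected payoff is 7·14/17 + (-2)·3/17 = 92/17.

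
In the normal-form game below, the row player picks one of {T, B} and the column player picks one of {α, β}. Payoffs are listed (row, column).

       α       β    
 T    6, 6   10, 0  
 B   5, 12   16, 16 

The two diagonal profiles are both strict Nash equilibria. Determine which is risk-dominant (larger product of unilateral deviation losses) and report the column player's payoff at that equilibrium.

16

At (T, α): the row player loses 6 − 5 = 1 by deviating; the column player loses 6 − 0 = 6. Product = 1·6 = 6.
At (B, β): the row player loses 16 − 10 = 6 by deviating; the column player loses 16 − 12 = 4. Product = 6·4 = 24.
24 > 6, so (B, β) is risk-dominant. The column player's payoff there is 16.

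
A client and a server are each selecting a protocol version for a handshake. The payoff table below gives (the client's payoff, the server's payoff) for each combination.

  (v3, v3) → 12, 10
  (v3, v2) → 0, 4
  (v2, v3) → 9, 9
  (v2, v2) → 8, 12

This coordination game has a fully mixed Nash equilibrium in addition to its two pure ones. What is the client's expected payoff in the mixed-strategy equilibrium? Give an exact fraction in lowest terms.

The server mixes with probability q on v3, chosen so the client is indifferent: 12q + 0(1−q) = 9q + 8(1−q) gives q = 8/11.
The client's expected payoff (from either row, since indifferent) is 12·8/11 + 0·3/11 = 96/11.

96/11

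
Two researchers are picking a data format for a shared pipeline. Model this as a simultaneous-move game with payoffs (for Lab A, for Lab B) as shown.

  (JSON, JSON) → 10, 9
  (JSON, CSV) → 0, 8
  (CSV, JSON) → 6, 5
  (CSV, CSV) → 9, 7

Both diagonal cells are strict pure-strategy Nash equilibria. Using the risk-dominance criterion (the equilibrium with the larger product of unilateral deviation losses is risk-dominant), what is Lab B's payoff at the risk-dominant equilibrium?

At both JSON: Lab A loses 10 − 6 = 4 by deviating; Lab B loses 9 − 8 = 1. Product = 4·1 = 4.
At both CSV: Lab A loses 9 − 0 = 9 by deviating; Lab B loses 7 − 5 = 2. Product = 9·2 = 18.
18 > 4, so both CSV is risk-dominant. Lab B's payoff there is 7.

7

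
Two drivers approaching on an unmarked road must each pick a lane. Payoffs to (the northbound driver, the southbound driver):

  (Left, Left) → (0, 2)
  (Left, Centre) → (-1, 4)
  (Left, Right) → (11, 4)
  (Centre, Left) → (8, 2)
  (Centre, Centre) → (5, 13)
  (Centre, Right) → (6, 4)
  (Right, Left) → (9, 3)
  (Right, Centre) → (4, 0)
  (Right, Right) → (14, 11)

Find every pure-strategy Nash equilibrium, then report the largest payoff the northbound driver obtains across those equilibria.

14

Both Centre is a pure NE (the northbound driver: 5 ≥ 4; the southbound driver: 13 ≥ 4). The northbound driver gets 5.
Both Right is a pure NE (the northbound driver: 14 ≥ 11; the southbound driver: 11 ≥ 3). The northbound driver gets 14.
Every other cell has a profitable deviation for at least one player. Highest of {5, 14} is 14.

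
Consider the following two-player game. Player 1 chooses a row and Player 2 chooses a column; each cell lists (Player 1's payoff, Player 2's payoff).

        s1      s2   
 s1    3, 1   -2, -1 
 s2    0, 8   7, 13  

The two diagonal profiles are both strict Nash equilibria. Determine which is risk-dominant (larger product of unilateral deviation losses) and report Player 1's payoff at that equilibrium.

At both s1: Player 1 loses 3 − 0 = 3 by deviating; Player 2 loses 1 − (-1) = 2. Product = 3·2 = 6.
At both s2: Player 1 loses 7 − (-2) = 9 by deviating; Player 2 loses 13 − 8 = 5. Product = 9·5 = 45.
45 > 6, so both s2 is risk-dominant. Player 1's payoff there is 7.

7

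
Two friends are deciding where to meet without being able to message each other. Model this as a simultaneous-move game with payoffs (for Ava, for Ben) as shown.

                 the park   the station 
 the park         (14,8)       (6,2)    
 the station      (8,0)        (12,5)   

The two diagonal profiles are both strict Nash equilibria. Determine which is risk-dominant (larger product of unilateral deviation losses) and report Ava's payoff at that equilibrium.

14

At both the park: Ava loses 14 − 8 = 6 by deviating; Ben loses 8 − 2 = 6. Product = 6·6 = 36.
At both the station: Ava loses 12 − 6 = 6 by deviating; Ben loses 5 − 0 = 5. Product = 6·5 = 30.
36 > 30, so both the park is risk-dominant. Ava's payoff there is 14.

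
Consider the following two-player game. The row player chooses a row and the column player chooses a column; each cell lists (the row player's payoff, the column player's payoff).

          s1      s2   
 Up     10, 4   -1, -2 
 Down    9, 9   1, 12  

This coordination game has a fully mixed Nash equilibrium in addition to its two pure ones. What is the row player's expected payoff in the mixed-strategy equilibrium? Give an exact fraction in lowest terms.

19/3

The column player mixes with probability q on s1, chosen so the row player is indifferent: 10q + (-1)(1−q) = 9q + 1(1−q) gives q = 2/3.
The row player's expected payoff (from either row, since indifferent) is 10·2/3 + (-1)·1/3 = 19/3.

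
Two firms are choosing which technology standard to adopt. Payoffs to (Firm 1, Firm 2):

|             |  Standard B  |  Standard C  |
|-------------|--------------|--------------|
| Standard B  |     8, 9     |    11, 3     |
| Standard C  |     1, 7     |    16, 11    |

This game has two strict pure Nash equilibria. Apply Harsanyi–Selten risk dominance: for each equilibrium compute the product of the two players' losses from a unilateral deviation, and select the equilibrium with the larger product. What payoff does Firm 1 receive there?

8

At both Standard B: Firm 1 loses 8 − 1 = 7 by deviating; Firm 2 loses 9 − 3 = 6. Product = 7·6 = 42.
At both Standard C: Firm 1 loses 16 − 11 = 5 by deviating; Firm 2 loses 11 − 7 = 4. Product = 5·4 = 20.
42 > 20, so both Standard B is risk-dominant. Firm 1's payoff there is 8.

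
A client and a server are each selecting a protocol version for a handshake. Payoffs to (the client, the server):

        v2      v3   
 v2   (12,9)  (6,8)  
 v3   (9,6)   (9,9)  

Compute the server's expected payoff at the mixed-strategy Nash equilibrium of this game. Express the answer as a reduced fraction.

The client mixes with probability p on v2, chosen so the server is indifferent: 9p + 6(1−p) = 8p + 9(1−p) gives p = 3/4.
The server's expected payoff is 9·3/4 + 6·1/4 = 33/4.

33/4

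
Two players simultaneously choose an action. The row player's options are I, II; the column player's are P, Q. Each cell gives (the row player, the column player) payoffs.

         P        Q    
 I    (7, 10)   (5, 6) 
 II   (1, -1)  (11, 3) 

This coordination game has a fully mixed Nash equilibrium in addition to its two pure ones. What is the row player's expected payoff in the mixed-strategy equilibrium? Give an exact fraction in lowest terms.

6

The column player mixes with probability q on P, chosen so the row player is indifferent: 7q + 5(1−q) = 1q + 11(1−q) gives q = 1/2.
The row player's expected payoff (from either row, since indifferent) is 7·1/2 + 5·1/2 = 6.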